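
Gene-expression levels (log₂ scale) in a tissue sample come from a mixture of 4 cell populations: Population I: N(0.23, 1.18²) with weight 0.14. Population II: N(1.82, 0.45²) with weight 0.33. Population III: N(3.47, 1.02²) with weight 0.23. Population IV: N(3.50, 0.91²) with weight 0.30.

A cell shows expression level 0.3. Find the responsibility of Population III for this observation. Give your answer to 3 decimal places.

P(component k | x) = π_k·f_k(x) / marginal(x), where marginal(x) = Σ_j π_j·f_j(x).
Evaluate each component's likelihood at the observed value:
  p_I = (1/(1.18·√(2π)))·exp(−(0.3−0.23)²/(2·1.18²)) = 0.338087·exp(-0.00176) = 0.337492
  p_II = (1/(0.45·√(2π)))·exp(−(0.3−1.82)²/(2·0.45²)) = 0.886538·exp(-5.70469) = 0.00295244
  p_III = (1/(1.02·√(2π)))·exp(−(0.3−3.47)²/(2·1.02²)) = 0.391120·exp(-4.82934) = 0.00312574
  p_IV = (1/(0.91·√(2π)))·exp(−(0.3−3.50)²/(2·0.91²)) = 0.438398·exp(-6.18283) = 0.000905108
Multiply by the mixture weights:
  π_I·p_I = 0.14 × 0.337492 = 0.0472489
  π_II·p_II = 0.33 × 0.00295244 = 0.000974306
  π_III·p_III = 0.23 × 0.00312574 = 0.000718919
  π_IV·p_IV = 0.30 × 0.000905108 = 0.000271532
Normaliser: 0.0472489 + 0.000974306 + 0.000718919 + 0.000271532 = 0.0492137
Responsibility of Population III: 0.000718919 / 0.0492137 ≈ 0.015

0.015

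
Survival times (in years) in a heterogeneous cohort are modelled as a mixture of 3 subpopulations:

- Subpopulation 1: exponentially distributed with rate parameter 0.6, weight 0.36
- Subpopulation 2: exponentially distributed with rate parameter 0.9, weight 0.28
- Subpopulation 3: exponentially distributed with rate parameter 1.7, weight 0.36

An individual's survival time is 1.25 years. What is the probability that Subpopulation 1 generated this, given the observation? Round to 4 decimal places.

0.3971

By Bayes' theorem, P(k | x) = π_k f_k(x) / Σ_j π_j f_j(x).
Component likelihoods at x = 1.25 years:
  L_1 = 0.6·e^(−0.6·1.25) = 0.6·e^(−0.7500) = 0.28342
  L_2 = 0.9·e^(−0.9·1.25) = 0.9·e^(−1.1250) = 0.292187
  L_3 = 1.7·e^(−1.7·1.25) = 1.7·e^(−2.1250) = 0.203036
Weight by the priors:
  π_1·L_1 = 0.36 × 0.28342 = 0.102031
  π_2·L_2 = 0.28 × 0.292187 = 0.0818124
  π_3·L_3 = 0.36 × 0.203036 = 0.073093
Evidence: 0.102031 + 0.0818124 + 0.073093 = 0.256937
Responsibility of Subpopulation 1: 0.102031 / 0.256937 ≈ 0.3971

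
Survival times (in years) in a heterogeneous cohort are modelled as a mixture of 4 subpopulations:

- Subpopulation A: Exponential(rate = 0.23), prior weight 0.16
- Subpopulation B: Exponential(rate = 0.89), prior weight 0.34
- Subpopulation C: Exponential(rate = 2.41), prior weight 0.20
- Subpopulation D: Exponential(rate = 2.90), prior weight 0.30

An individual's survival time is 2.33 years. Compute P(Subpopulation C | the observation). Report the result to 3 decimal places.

0.028

Posterior ∝ prior × likelihood, so P(k | x) ∝ P(Z=k) f_k(x); normalise over all components.
Exponential densities:
  f_A = 0.23·e^(−0.23·2.33) = 0.23·e^(−0.5359) = 0.134583
  f_B = 0.89·e^(−0.89·2.33) = 0.89·e^(−2.0737) = 0.111891
  f_C = 2.41·e^(−2.41·2.33) = 2.41·e^(−5.6153) = 0.00877654
  f_D = 2.90·e^(−2.90·2.33) = 2.90·e^(−6.7570) = 0.00337187
Multiply by the mixture weights:
  P(Z=A)·f_A = 0.16 × 0.134583 = 0.0215332
  P(Z=B)·f_B = 0.34 × 0.111891 = 0.0380428
  P(Z=C)·f_C = 0.20 × 0.00877654 = 0.00175531
  P(Z=D)·f_D = 0.30 × 0.00337187 = 0.00101156
Evidence: 0.0215332 + 0.0380428 + 0.00175531 + 0.00101156 = 0.0623429
P(Subpopulation C | the observation) ≈ 0.028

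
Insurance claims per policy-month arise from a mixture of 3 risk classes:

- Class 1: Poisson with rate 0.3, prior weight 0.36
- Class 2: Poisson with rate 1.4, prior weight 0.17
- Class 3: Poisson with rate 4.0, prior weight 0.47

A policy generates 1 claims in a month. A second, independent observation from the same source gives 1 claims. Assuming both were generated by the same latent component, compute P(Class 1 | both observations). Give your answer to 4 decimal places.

P(component k | x) = π_k·f_k(x) / marginal(x), where marginal(x) = Σ_j π_j·f_j(x).
Since both observations come from the same component, the likelihood for component k is f_k(x₁)·f_k(x₂).
  f_1 = [0.222245] × [0.222245] = 0.049393
  f_2 = [0.345236] × [0.345236] = 0.119188
  f_3 = [0.0732626] × [0.0732626] = 0.0053674
Weight by the priors:
  π_1·f_1 = 0.36 × 0.049393 = 0.0177815
  π_2·f_2 = 0.17 × 0.119188 = 0.0202619
  π_3·f_3 = 0.47 × 0.0053674 = 0.00252268
Marginal: 0.0177815 + 0.0202619 + 0.00252268 = 0.0405661
P(Class 1 | x₁, x₂) ≈ 0.4383

0.4383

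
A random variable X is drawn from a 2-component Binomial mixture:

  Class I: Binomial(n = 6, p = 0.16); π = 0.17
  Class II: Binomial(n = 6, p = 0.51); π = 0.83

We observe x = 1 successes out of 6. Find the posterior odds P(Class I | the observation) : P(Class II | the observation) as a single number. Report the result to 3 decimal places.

Posterior odds = (π_i f_i(x)) / (π_j f_j(x)); the normalising sum cancels.
Evaluate each component's likelihood at the observed value:
  p_I = 0.401483
  p_II = 0.0864374
0.0682522 / 0.0717431 ≈ 0.951

0.951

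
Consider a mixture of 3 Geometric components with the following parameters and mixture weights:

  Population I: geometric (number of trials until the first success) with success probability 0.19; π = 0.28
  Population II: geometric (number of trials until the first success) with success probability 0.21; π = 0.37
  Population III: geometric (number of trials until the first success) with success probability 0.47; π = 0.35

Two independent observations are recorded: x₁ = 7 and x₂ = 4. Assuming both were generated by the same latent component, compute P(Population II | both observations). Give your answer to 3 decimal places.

The responsibility of component k is π_k f_k(x) divided by Σ_j π_j f_j(x).
Since both observations come from the same component, the likelihood for component k is f_k(x₁)·f_k(x₂).
  L_I = [0.19·(1−0.19)^6 = 0.19·0.28243 = 0.0536616] × [0.100974] = 0.00541842
  L_II = [0.21·(1−0.21)^6 = 0.21·0.243087 = 0.0510484] × [0.103538] = 0.00528546
  L_III = [0.47·(1−0.47)^6 = 0.47·0.0221644 = 0.0104172] × [0.0699722] = 0.000728918
Weight by the priors:
  π_I·L_I = 0.28 × 0.00541842 = 0.00151716
  π_II·L_II = 0.37 × 0.00528546 = 0.00195562
  π_III·L_III = 0.35 × 0.000728918 = 0.000255121
Sum: 0.00151716 + 0.00195562 + 0.000255121 = 0.0037279
Responsibility of Population II: 0.00195562 / 0.0037279 ≈ 0.525

0.525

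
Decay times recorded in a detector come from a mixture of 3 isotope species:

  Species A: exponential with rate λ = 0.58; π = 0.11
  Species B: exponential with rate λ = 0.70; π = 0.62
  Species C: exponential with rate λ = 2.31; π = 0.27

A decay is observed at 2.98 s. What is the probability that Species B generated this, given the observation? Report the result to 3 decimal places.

By Bayes' theorem, P(k | x) = w_k f_k(x) / Σ_j w_j f_j(x).
Evaluate each component's likelihood at the observed value:
  p_A = 0.58·e^(−0.58·2.98) = 0.58·e^(−1.7284) = 0.10299
  p_B = 0.70·e^(−0.70·2.98) = 0.70·e^(−2.0860) = 0.086928
  p_C = 2.31·e^(−2.31·2.98) = 2.31·e^(−6.8838) = 0.002366
Multiply by the mixture weights:
  w_A·p_A = 0.11 × 0.10299 = 0.0113289
  w_B·p_B = 0.62 × 0.086928 = 0.0538954
  w_C·p_C = 0.27 × 0.002366 = 0.000638821
Marginal: 0.0113289 + 0.0538954 + 0.000638821 = 0.065863
So the posterior for Species B is 0.0538954 / 0.065863 ≈ 0.818.

0.818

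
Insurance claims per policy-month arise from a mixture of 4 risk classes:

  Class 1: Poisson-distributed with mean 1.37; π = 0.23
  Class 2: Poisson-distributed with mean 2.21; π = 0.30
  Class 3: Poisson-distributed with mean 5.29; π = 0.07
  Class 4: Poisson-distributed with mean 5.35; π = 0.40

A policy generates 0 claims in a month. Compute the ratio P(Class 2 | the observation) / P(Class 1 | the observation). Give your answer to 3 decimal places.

Since P(k|x) ∝ P(Z=k) f_k(x), the posterior odds are P(Z=i) f_i(x) / (P(Z=j) f_j(x)).
Evaluate each component's likelihood at the observed value:
  f_1 = e^(−1.37)·1.37^0/0! = 0.254107
  f_2 = e^(−2.21)·2.21^0/0! = 0.109701
  f_3 = e^(−5.29)·5.29^0/0! = 0.00504176
  f_4 = e^(−5.35)·5.35^0/0! = 0.00474815
Posterior odds = (P(Z=2)·f_2) / (P(Z=1)·f_1) = (0.30·0.109701) / (0.23·0.254107) = 0.0329102 / 0.0584446 ≈ 0.563

0.563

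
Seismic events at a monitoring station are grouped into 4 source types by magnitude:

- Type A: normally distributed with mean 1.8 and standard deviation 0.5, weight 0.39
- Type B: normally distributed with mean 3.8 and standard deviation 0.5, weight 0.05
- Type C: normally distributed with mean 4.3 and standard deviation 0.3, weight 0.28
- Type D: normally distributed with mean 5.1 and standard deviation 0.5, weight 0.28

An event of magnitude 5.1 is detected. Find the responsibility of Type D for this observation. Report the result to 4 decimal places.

0.9490

Posterior ∝ prior × likelihood, so P(k | x) ∝ π_k f_k(x); normalise over all components.
Normal densities:
  L_A = (1/(0.5·√(2π)))·exp(−(5.1−1.8)²/(2·0.5²)) = 0.797885·exp(-21.78000) = 2.77336e-10
  L_B = (1/(0.5·√(2π)))·exp(−(5.1−3.8)²/(2·0.5²)) = 0.797885·exp(-3.38000) = 0.0271659
  L_C = (1/(0.3·√(2π)))·exp(−(5.1−4.3)²/(2·0.3²)) = 1.329808·exp(-3.55556) = 0.0379866
  L_D = (1/(0.5·√(2π)))·exp(−(5.1−5.1)²/(2·0.5²)) = 0.797885·exp(-0.00000) = 0.797885
Weight by the priors:
  π_A·L_A = 0.39 × 2.77336e-10 = 1.08161e-10
  π_B·L_B = 0.05 × 0.0271659 = 0.0013583
  π_C·L_C = 0.28 × 0.0379866 = 0.0106363
  π_D·L_D = 0.28 × 0.797885 = 0.223408
Denominator: 1.08161e-10 + 0.0013583 + 0.0106363 + 0.223408 = 0.235402
Responsibility of Type D: 0.223408 / 0.235402 ≈ 0.9490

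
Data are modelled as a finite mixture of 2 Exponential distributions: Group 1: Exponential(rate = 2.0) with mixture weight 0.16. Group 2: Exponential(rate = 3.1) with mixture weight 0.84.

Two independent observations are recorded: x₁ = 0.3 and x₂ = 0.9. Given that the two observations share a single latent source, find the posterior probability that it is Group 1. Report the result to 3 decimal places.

Apply Bayes' rule: the posterior for each component is proportional to its prior times its likelihood at x.
Since both observations come from the same component, the likelihood for component k is f_k(x₁)·f_k(x₂).
  L_1 = [1.09762] × [0.330598] = 0.362872
  L_2 = [1.22312] × [0.190406] = 0.232888
Prior × likelihood for each component:
  w_1·L_1 = 0.16 × 0.362872 = 0.0580595
  w_2·L_2 = 0.84 × 0.232888 = 0.195626
Denominator: 0.0580595 + 0.195626 = 0.253686
Responsibility of Group 1: 0.0580595 / 0.253686 ≈ 0.229

0.229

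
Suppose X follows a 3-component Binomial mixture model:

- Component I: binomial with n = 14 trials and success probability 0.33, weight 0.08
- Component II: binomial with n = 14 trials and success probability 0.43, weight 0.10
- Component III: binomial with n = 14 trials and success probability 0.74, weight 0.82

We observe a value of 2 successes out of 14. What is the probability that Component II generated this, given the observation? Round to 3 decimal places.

P(component k | x) = w_k·f_k(x) / marginal(x), where marginal(x) = Σ_j w_j·f_j(x).
Evaluate each component's likelihood at the observed value:
  f_I = 0.0810899
  f_II = 0.0197914
  f_III = 4.75538e-06
Unnormalised posteriors:
  w_I·f_I = 0.08 × 0.0810899 = 0.00648719
  w_II·f_II = 0.10 × 0.0197914 = 0.00197914
  w_III·f_III = 0.82 × 4.75538e-06 = 3.89941e-06
Evidence: 0.00648719 + 0.00197914 + 3.89941e-06 = 0.00847023
P(Component II | the observation) = 0.00197914 / 0.00847023 ≈ 0.234

0.234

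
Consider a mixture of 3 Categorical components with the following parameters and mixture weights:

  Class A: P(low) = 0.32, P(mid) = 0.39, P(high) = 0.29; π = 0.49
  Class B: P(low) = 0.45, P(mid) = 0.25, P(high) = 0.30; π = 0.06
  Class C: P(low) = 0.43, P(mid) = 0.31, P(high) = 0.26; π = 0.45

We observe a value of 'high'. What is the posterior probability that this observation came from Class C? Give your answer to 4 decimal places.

0.4222

P(component k | x) = P(Z=k)·f_k(x) / marginal(x), where marginal(x) = Σ_j P(Z=j)·f_j(x).
Component likelihoods at x = 'high':
  p_A = P(high | comp) = 0.29
  p_B = P(high | comp) = 0.30
  p_C = P(high | comp) = 0.26
Prior × likelihood for each component:
  P(Z=A)·p_A = 0.49 × 0.29 = 0.1421
  P(Z=B)·p_B = 0.06 × 0.3 = 0.018
  P(Z=C)·p_C = 0.45 × 0.26 = 0.117
Evidence: 0.1421 + 0.018 + 0.117 = 0.2771
P(Class C | the observation) ≈ 0.4222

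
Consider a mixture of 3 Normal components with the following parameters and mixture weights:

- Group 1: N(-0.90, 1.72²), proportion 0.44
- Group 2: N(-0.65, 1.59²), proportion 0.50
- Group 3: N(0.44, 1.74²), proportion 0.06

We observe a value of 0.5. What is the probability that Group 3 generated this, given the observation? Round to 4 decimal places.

0.0749

By Bayes' theorem, P(k | x) = P(Z=k) f_k(x) / Σ_j P(Z=j) f_j(x).
Component likelihoods at x = 0.5:
  L_1 = (1/(1.72·√(2π)))·exp(−(0.5−-0.90)²/(2·1.72²)) = 0.231943·exp(-0.33126) = 0.166539
  L_2 = (1/(1.59·√(2π)))·exp(−(0.5−-0.65)²/(2·1.59²)) = 0.250907·exp(-0.26156) = 0.193161
  L_3 = (1/(1.74·√(2π)))·exp(−(0.5−0.44)²/(2·1.74²)) = 0.229277·exp(-0.00059) = 0.229141
Prior × likelihood for each component:
  P(Z=1)·L_1 = 0.44 × 0.166539 = 0.0732774
  P(Z=2)·L_2 = 0.50 × 0.193161 = 0.0965804
  P(Z=3)·L_3 = 0.06 × 0.229141 = 0.0137485
Marginal: 0.0732774 + 0.0965804 + 0.0137485 = 0.183606
Responsibility of Group 3: 0.0137485 / 0.183606 ≈ 0.0749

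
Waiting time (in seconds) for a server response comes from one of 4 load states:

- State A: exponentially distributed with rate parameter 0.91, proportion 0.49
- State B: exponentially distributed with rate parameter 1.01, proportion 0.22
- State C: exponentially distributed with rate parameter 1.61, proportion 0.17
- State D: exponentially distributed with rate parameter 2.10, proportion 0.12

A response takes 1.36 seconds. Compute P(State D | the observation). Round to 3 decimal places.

0.063

P(component k | x) = π_k·f_k(x) / marginal(x), where marginal(x) = Σ_j π_j·f_j(x).
Exponential densities:
  f_A = 0.263972
  f_B = 0.255726
  f_C = 0.180258
  f_D = 0.120746
Weight by the priors:
  π_A·f_A = 0.49 × 0.263972 = 0.129346
  π_B·f_B = 0.22 × 0.255726 = 0.0562597
  π_C·f_C = 0.17 × 0.180258 = 0.0306439
  π_D·f_D = 0.12 × 0.120746 = 0.0144896
Denominator: 0.129346 + 0.0562597 + 0.0306439 + 0.0144896 = 0.23074
P(State D | the observation) = 0.0144896 / 0.23074 ≈ 0.063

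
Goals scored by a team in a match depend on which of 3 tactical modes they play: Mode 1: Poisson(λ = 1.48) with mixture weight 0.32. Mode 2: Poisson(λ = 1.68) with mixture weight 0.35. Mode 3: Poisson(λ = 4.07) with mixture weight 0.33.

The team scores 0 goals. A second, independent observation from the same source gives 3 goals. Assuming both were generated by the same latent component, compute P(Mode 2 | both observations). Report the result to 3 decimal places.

0.489

The responsibility of component k is π_k f_k(x) divided by Σ_j π_j f_j(x).
Since both observations come from the same component, the likelihood for component k is f_k(x₁)·f_k(x₂).
  f_1 = [0.227638] × [0.122992] = 0.0279977
  f_2 = [0.186374] × [0.147286] = 0.0274503
  f_3 = [0.0170774] × [0.19189] = 0.00327699
Weight by the priors:
  π_1·f_1 = 0.32 × 0.0279977 = 0.00895926
  π_2·f_2 = 0.35 × 0.0274503 = 0.00960761
  π_3·f_3 = 0.33 × 0.00327699 = 0.00108141
Marginal: 0.00895926 + 0.00960761 + 0.00108141 = 0.0196483
P(Mode 2 | x₁, x₂) = 0.00960761 / 0.0196483 ≈ 0.489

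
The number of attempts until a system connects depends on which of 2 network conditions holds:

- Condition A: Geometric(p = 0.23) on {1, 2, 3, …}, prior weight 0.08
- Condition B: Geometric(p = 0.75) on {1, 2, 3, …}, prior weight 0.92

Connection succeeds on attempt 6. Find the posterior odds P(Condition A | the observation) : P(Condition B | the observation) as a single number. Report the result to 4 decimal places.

Since P(k|x) ∝ P(Z=k) f_k(x), the posterior odds are P(Z=i) f_i(x) / (P(Z=j) f_j(x)).
Evaluate each component's likelihood at the observed value:
  f_A = 0.23·(1−0.23)^5 = 0.23·0.270678 = 0.062256
  f_B = 0.75·(1−0.75)^5 = 0.75·0.000976562 = 0.000732422
Posterior odds = (P(Z=A)·f_A) / (P(Z=B)·f_B) = (0.08·0.062256) / (0.92·0.000732422) = 0.00498048 / 0.000673828 ≈ 7.3913

7.3913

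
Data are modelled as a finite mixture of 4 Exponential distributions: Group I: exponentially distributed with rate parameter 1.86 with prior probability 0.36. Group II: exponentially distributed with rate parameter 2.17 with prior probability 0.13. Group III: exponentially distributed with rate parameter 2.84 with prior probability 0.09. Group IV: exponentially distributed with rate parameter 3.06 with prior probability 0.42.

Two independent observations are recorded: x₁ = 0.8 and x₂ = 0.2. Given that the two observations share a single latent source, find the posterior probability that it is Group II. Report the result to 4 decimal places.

The responsibility of component k is π_k f_k(x) divided by Σ_j π_j f_j(x).
Since both observations come from the same component, the likelihood for component k is f_k(x₁)·f_k(x₂).
  p_I = [1.86·e^(−1.86·0.8) = 1.86·e^(−1.4880) = 0.420032] × [1.2822] = 0.538565
  p_II = [2.17·e^(−2.17·0.8) = 2.17·e^(−1.7360) = 0.382406] × [1.40597] = 0.537651
  p_III = [2.84·e^(−2.84·0.8) = 2.84·e^(−2.2720) = 0.29282] × [1.60931] = 0.471238
  p_IV = [3.06·e^(−3.06·0.8) = 3.06·e^(−2.4480) = 0.264587] × [1.65933] = 0.439038
Multiply by the mixture weights:
  π_I·p_I = 0.36 × 0.538565 = 0.193883
  π_II·p_II = 0.13 × 0.537651 = 0.0698946
  π_III·p_III = 0.09 × 0.471238 = 0.0424114
  π_IV·p_IV = 0.42 × 0.439038 = 0.184396
Marginal: 0.193883 + 0.0698946 + 0.0424114 + 0.184396 = 0.490585
Responsibility of Group II: 0.0698946 / 0.490585 ≈ 0.1425

0.1425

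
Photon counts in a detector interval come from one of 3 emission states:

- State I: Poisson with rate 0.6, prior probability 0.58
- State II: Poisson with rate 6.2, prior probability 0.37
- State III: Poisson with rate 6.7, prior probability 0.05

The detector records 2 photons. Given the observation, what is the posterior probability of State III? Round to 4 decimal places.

0.0189

Apply Bayes' rule: the posterior for each component is proportional to its prior times its likelihood at x.
Evaluate each component's likelihood at the observed value:
  f_I = e^(−0.6)·0.6^2/2! = 0.0987861
  f_II = e^(−6.2)·6.2^2/2! = 0.0390057
  f_III = e^(−6.7)·6.7^2/2! = 0.0276278
Multiply by the mixture weights:
  π_I·f_I = 0.58 × 0.0987861 = 0.0572959
  π_II·f_II = 0.37 × 0.0390057 = 0.0144321
  π_III·f_III = 0.05 × 0.0276278 = 0.00138139
Normaliser: 0.0572959 + 0.0144321 + 0.00138139 = 0.0731094
So the posterior for State III is 0.00138139 / 0.0731094 ≈ 0.0189.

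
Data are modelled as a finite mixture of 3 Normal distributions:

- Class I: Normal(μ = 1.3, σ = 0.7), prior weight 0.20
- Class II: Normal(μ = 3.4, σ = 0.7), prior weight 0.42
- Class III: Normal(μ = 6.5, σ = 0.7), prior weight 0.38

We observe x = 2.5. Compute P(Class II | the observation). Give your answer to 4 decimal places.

By Bayes' theorem, P(k | x) = P(Z=k) f_k(x) / Σ_j P(Z=j) f_j(x).
Evaluate each component's likelihood at the observed value:
  L_I = (1/(0.7·√(2π)))·exp(−(2.5−1.3)²/(2·0.7²)) = 0.569918·exp(-1.46939) = 0.131119
  L_II = (1/(0.7·√(2π)))·exp(−(2.5−3.4)²/(2·0.7²)) = 0.569918·exp(-0.82653) = 0.249376
  L_III = (1/(0.7·√(2π)))·exp(−(2.5−6.5)²/(2·0.7²)) = 0.569918·exp(-16.32653) = 4.6269e-08
Multiply by the mixture weights:
  P(Z=I)·L_I = 0.20 × 0.131119 = 0.0262238
  P(Z=II)·L_II = 0.42 × 0.249376 = 0.104738
  P(Z=III)·L_III = 0.38 × 4.6269e-08 = 1.75822e-08
Denominator: 0.0262238 + 0.104738 + 1.75822e-08 = 0.130962
P(Class II | 2.5) ≈ 0.7998

0.7998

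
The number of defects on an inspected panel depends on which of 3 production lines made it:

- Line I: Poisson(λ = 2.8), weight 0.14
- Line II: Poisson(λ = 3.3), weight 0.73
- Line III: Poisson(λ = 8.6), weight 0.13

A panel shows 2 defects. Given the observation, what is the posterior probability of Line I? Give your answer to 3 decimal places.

0.185

The responsibility of component k is P(Z=k) f_k(x) divided by Σ_j P(Z=j) f_j(x).
Component likelihoods at x = 2 defects:
  L_I = e^(−2.8)·2.8^2/2! = 0.238375
  L_II = e^(−3.3)·3.3^2/2! = 0.200829
  L_III = e^(−8.6)·8.6^2/2! = 0.00680823
Weight by the priors:
  P(Z=I)·L_I = 0.14 × 0.238375 = 0.0333726
  P(Z=II)·L_II = 0.73 × 0.200829 = 0.146605
  P(Z=III)·L_III = 0.13 × 0.00680823 = 0.00088507
Denominator: 0.0333726 + 0.146605 + 0.00088507 = 0.180863
P(Line I | x) = 0.0333726 / 0.180863 ≈ 0.185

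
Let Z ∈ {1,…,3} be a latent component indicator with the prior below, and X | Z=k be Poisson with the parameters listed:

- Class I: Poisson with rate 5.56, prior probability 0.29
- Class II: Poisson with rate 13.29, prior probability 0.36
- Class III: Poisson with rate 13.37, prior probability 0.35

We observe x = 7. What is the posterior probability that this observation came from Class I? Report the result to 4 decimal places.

0.6799

P(component k | x) = P(Z=k)·f_k(x) / marginal(x), where marginal(x) = Σ_j P(Z=j)·f_j(x).
Poisson probabilities:
  f_I = 0.125434
  f_II = 0.0245737
  f_III = 0.0236577
Prior × likelihood for each component:
  P(Z=I)·f_I = 0.29 × 0.125434 = 0.0363759
  P(Z=II)·f_II = 0.36 × 0.0245737 = 0.00884653
  P(Z=III)·f_III = 0.35 × 0.0236577 = 0.00828019
Marginal: 0.0363759 + 0.00884653 + 0.00828019 = 0.0535026
P(Class I | 7) ≈ 0.6799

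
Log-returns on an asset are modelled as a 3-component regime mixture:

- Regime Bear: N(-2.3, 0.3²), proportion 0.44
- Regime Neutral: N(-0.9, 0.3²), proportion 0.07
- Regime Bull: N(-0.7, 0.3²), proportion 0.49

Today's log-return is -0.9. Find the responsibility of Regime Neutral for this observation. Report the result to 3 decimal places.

Posterior ∝ prior × likelihood, so P(k | x) ∝ π_k f_k(x); normalise over all components.
Evaluate each component's likelihood at the observed value:
  L_Bear = (1/(0.3·√(2π)))·exp(−(-0.9−-2.3)²/(2·0.3²)) = 1.329808·exp(-10.88889) = 2.48202e-05
  L_Neutral = (1/(0.3·√(2π)))·exp(−(-0.9−-0.9)²/(2·0.3²)) = 1.329808·exp(-0.00000) = 1.32981
  L_Bull = (1/(0.3·√(2π)))·exp(−(-0.9−-0.7)²/(2·0.3²)) = 1.329808·exp(-0.22222) = 1.06483
Weight by the priors:
  π_Bear·L_Bear = 0.44 × 2.48202e-05 = 1.09209e-05
  π_Neutral·L_Neutral = 0.07 × 1.32981 = 0.0930865
  π_Bull·L_Bull = 0.49 × 1.06483 = 0.521765
Sum: 1.09209e-05 + 0.0930865 + 0.521765 = 0.614863
Responsibility of Regime Neutral: 0.0930865 / 0.614863 ≈ 0.151

0.151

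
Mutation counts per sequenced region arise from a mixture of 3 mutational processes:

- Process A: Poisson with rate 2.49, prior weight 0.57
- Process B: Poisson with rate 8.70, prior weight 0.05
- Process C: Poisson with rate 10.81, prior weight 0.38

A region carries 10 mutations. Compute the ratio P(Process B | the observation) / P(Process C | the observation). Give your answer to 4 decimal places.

0.1237

Posterior odds = (w_i f_i(x)) / (w_j f_j(x)); the normalising sum cancels.
Poisson probabilities:
  p_A = 0.000209333
  p_B = 0.114043
  p_C = 0.121275
Posterior odds = (w_B·p_B) / (w_C·p_C) = (0.05·0.114043) / (0.38·0.121275) = 0.00570214 / 0.0460844 ≈ 0.1237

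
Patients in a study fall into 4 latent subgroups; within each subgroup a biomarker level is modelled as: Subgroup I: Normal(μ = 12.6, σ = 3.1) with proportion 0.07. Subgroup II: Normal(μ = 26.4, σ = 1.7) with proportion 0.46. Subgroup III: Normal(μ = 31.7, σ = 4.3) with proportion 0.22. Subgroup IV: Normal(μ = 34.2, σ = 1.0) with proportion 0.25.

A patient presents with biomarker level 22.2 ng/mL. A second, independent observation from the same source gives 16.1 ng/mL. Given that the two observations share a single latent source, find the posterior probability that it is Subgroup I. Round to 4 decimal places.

0.9568

The responsibility of component k is π_k f_k(x) divided by Σ_j π_j f_j(x).
Since both observations come from the same component, the likelihood for component k is f_k(x₁)·f_k(x₂).
  f_I = [0.0010644] × [0.0680374] = 7.24189e-05
  f_II = [0.0110927] × [2.50685e-09] = 2.78077e-11
  f_III = [0.00808244] × [0.000128651] = 1.03981e-06
  f_IV = [2.14638e-32] × [2.89269e-72] = 6.20883e-104
Unnormalised posteriors:
  π_I·f_I = 0.07 × 7.24189e-05 = 5.06932e-06
  π_II·f_II = 0.46 × 2.78077e-11 = 1.27915e-11
  π_III·f_III = 0.22 × 1.03981e-06 = 2.28759e-07
  π_IV·f_IV = 0.25 × 6.20883e-104 = 1.55221e-104
Evidence: 5.06932e-06 + 1.27915e-11 + 2.28759e-07 + 1.55221e-104 = 5.29809e-06
So the posterior for Subgroup I is 5.06932e-06 / 5.29809e-06 ≈ 0.9568.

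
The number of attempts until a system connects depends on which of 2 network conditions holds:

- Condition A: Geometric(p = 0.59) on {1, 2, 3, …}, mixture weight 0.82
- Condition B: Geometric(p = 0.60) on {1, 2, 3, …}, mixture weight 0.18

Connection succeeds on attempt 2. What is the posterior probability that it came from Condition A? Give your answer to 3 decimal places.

The responsibility of component k is π_k f_k(x) divided by Σ_j π_j f_j(x).
Geometric probabilities:
  p_A = 0.59·(1−0.59)^1 = 0.59·0.41 = 0.2419
  p_B = 0.60·(1−0.60)^1 = 0.60·0.4 = 0.24
Prior × likelihood for each component:
  π_A·p_A = 0.82 × 0.2419 = 0.198358
  π_B·p_B = 0.18 × 0.24 = 0.0432
Denominator: 0.198358 + 0.0432 = 0.241558
P(Condition A | data) ≈ 0.821

0.821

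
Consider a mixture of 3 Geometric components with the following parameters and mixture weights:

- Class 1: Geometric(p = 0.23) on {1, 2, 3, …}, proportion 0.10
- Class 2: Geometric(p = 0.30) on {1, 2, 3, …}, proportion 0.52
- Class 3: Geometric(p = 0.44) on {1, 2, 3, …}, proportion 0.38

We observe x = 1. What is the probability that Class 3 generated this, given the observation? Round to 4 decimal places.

0.4830

Posterior ∝ prior × likelihood, so P(k | x) ∝ π_k f_k(x); normalise over all components.
Component likelihoods at x = 1:
  f_1 = 0.23·(1−0.23)^0 = 0.23·1 = 0.23
  f_2 = 0.30·(1−0.30)^0 = 0.30·1 = 0.3
  f_3 = 0.44·(1−0.44)^0 = 0.44·1 = 0.44
Unnormalised posteriors:
  π_1·f_1 = 0.10 × 0.23 = 0.023
  π_2·f_2 = 0.52 × 0.3 = 0.156
  π_3·f_3 = 0.38 × 0.44 = 0.1672
Marginal: 0.023 + 0.156 + 0.1672 = 0.3462
P(Class 3 | data) = 0.1672 / 0.3462 ≈ 0.4830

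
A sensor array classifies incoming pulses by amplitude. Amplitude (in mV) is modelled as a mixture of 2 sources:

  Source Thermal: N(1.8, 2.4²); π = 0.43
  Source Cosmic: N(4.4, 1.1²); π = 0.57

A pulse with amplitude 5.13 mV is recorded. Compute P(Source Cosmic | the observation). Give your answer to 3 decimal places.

By Bayes' theorem, P(k | x) = π_k f_k(x) / Σ_j π_j f_j(x).
Component likelihoods at x = 5.13 mV:
  f_Thermal = 0.0634829
  f_Cosmic = 0.290993
Prior × likelihood for each component:
  π_Thermal·f_Thermal = 0.43 × 0.0634829 = 0.0272976
  π_Cosmic·f_Cosmic = 0.57 × 0.290993 = 0.165866
Marginal: 0.0272976 + 0.165866 = 0.193164
P(Source Cosmic | data) ≈ 0.859

0.859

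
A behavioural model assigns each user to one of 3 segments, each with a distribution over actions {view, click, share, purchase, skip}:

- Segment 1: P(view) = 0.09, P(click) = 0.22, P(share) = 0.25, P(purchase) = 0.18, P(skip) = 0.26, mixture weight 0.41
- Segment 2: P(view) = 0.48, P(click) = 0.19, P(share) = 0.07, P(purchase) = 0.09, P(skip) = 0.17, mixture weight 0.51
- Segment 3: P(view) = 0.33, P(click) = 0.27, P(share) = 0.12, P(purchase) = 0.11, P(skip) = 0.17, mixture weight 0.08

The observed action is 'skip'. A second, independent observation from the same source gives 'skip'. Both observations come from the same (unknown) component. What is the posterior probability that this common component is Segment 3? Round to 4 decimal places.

0.0516

Apply Bayes' rule: the posterior for each component is proportional to its prior times its likelihood at x.
Since both observations come from the same component, the likelihood for component k is f_k(x₁)·f_k(x₂).
  L_1 = [0.26] × [0.26] = 0.0676
  L_2 = [0.17] × [0.17] = 0.0289
  L_3 = [0.17] × [0.17] = 0.0289
Prior × likelihood for each component:
  P(Z=1)·L_1 = 0.41 × 0.0676 = 0.027716
  P(Z=2)·L_2 = 0.51 × 0.0289 = 0.014739
  P(Z=3)·L_3 = 0.08 × 0.0289 = 0.002312
Evidence: 0.027716 + 0.014739 + 0.002312 = 0.044767
So the posterior for Segment 3 is 0.002312 / 0.044767 ≈ 0.0516.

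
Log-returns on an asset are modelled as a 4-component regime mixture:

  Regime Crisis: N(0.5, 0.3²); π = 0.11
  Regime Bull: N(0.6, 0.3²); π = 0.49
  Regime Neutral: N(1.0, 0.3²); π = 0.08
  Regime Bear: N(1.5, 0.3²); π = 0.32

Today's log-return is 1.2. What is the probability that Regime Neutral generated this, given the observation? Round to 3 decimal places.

Posterior ∝ prior × likelihood, so P(k | x) ∝ π_k f_k(x); normalise over all components.
Normal densities:
  L_Crisis = (1/(0.3·√(2π)))·exp(−(1.2−0.5)²/(2·0.3²)) = 1.329808·exp(-2.72222) = 0.0874063
  L_Bull = (1/(0.3·√(2π)))·exp(−(1.2−0.6)²/(2·0.3²)) = 1.329808·exp(-2.00000) = 0.17997
  L_Neutral = (1/(0.3·√(2π)))·exp(−(1.2−1.0)²/(2·0.3²)) = 1.329808·exp(-0.22222) = 1.06483
  L_Bear = (1/(0.3·√(2π)))·exp(−(1.2−1.5)²/(2·0.3²)) = 1.329808·exp(-0.50000) = 0.806569
Unnormalised posteriors:
  π_Crisis·L_Crisis = 0.11 × 0.0874063 = 0.00961469
  π_Bull·L_Bull = 0.49 × 0.17997 = 0.0881852
  π_Neutral·L_Neutral = 0.08 × 1.06483 = 0.0851861
  π_Bear·L_Bear = 0.32 × 0.806569 = 0.258102
Denominator: 0.00961469 + 0.0881852 + 0.0851861 + 0.258102 = 0.441088
Responsibility of Regime Neutral: 0.0851861 / 0.441088 ≈ 0.193

0.193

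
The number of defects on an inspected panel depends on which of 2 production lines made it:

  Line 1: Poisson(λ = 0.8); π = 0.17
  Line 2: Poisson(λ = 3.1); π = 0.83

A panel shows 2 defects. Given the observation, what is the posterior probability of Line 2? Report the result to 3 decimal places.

The responsibility of component k is P(Z=k) f_k(x) divided by Σ_j P(Z=j) f_j(x).
Evaluate each component's likelihood at the observed value:
  p_1 = 0.143785
  p_2 = 0.216461
Unnormalised posteriors:
  P(Z=1)·p_1 = 0.17 × 0.143785 = 0.0244435
  P(Z=2)·p_2 = 0.83 × 0.216461 = 0.179663
Evidence: 0.0244435 + 0.179663 = 0.204106
P(Line 2 | data) = 0.179663 / 0.204106 ≈ 0.880

0.880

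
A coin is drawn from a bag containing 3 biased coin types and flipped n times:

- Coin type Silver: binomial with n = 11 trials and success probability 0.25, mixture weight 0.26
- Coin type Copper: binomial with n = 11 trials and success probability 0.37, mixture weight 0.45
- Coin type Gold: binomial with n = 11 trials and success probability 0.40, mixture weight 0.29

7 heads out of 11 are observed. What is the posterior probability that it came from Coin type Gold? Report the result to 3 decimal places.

By Bayes' theorem, P(k | x) = π_k f_k(x) / Σ_j π_j f_j(x).
Evaluate each component's likelihood at the observed value:
  p_Silver = 0.00637293
  p_Copper = 0.0493501
  p_Gold = 0.0700711
Unnormalised posteriors:
  π_Silver·p_Silver = 0.26 × 0.00637293 = 0.00165696
  π_Copper·p_Copper = 0.45 × 0.0493501 = 0.0222076
  π_Gold·p_Gold = 0.29 × 0.0700711 = 0.0203206
Normaliser: 0.00165696 + 0.0222076 + 0.0203206 = 0.0441851
So the posterior for Coin type Gold is 0.0203206 / 0.0441851 ≈ 0.460.

0.460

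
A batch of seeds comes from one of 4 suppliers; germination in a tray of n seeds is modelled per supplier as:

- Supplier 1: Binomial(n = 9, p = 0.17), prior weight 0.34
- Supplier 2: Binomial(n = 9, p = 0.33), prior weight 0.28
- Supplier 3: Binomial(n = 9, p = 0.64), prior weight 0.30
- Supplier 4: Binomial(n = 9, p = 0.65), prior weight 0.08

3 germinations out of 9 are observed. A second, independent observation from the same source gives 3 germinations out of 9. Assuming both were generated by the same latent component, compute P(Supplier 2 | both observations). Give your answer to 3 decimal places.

P(component k | x) = π_k·f_k(x) / marginal(x), where marginal(x) = Σ_j π_j·f_j(x).
Since both observations come from the same component, the likelihood for component k is f_k(x₁)·f_k(x₂).
  L_1 = [0.134926] × [0.134926] = 0.0182049
  L_2 = [0.273067] × [0.273067] = 0.0745658
  L_3 = [0.047933] × [0.047933] = 0.00229757
  L_4 = [0.042406] × [0.042406] = 0.00179827
Unnormalised posteriors:
  π_1·L_1 = 0.34 × 0.0182049 = 0.00618968
  π_2·L_2 = 0.28 × 0.0745658 = 0.0208784
  π_3·L_3 = 0.30 × 0.00229757 = 0.00068927
  π_4·L_4 = 0.08 × 0.00179827 = 0.000143862
Sum: 0.00618968 + 0.0208784 + 0.00068927 + 0.000143862 = 0.0279012
Responsibility of Supplier 2: 0.0208784 / 0.0279012 ≈ 0.748

0.748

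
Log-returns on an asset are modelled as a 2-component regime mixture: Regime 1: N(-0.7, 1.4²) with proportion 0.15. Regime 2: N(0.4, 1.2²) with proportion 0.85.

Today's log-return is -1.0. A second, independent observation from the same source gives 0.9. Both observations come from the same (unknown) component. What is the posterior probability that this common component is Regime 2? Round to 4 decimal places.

0.8756

By Bayes' theorem, P(k | x) = P(Z=k) f_k(x) / Σ_j P(Z=j) f_j(x).
Since both observations come from the same component, the likelihood for component k is f_k(x₁)·f_k(x₂).
  L_1 = [0.278491] × [0.148307] = 0.0413021
  L_2 = [0.168332] × [0.30481] = 0.0513094
Unnormalised posteriors:
  P(Z=1)·L_1 = 0.15 × 0.0413021 = 0.00619531
  P(Z=2)·L_2 = 0.85 × 0.0513094 = 0.043613
Denominator: 0.00619531 + 0.043613 = 0.0498083
So the posterior for Regime 2 is 0.043613 / 0.0498083 ≈ 0.8756.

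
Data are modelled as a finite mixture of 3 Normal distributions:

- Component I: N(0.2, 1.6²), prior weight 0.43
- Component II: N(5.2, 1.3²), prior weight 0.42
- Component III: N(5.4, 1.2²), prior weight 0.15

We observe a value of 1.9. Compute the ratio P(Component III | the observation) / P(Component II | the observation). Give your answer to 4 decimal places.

0.1379

The posterior odds equal the prior odds times the likelihood ratio: (w_i/w_j)·(f_i(x)/f_j(x)).
Evaluate each component's likelihood at the observed value:
  f_I = 0.141792
  f_II = 0.0122382
  f_III = 0.00472573
Posterior odds = (w_III·f_III) / (w_II·f_II) = (0.15·0.00472573) / (0.42·0.0122382) = 0.00070886 / 0.00514003 ≈ 0.1379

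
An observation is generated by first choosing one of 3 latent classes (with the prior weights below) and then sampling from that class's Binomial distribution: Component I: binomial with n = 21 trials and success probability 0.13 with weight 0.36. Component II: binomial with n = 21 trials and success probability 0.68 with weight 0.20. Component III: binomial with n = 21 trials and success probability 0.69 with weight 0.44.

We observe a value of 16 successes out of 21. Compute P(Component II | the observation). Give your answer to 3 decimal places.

0.297

Apply Bayes' rule: the posterior for each component is proportional to its prior times its likelihood at x.
Evaluate each component's likelihood at the observed value:
  f_I = 6.7489e-11
  f_II = 0.142704
  f_III = 0.153793
Prior × likelihood for each component:
  π_I·f_I = 0.36 × 6.7489e-11 = 2.4296e-11
  π_II·f_II = 0.20 × 0.142704 = 0.0285408
  π_III·f_III = 0.44 × 0.153793 = 0.067669
Sum: 2.4296e-11 + 0.0285408 + 0.067669 = 0.0962097
So the posterior for Component II is 0.0285408 / 0.0962097 ≈ 0.297.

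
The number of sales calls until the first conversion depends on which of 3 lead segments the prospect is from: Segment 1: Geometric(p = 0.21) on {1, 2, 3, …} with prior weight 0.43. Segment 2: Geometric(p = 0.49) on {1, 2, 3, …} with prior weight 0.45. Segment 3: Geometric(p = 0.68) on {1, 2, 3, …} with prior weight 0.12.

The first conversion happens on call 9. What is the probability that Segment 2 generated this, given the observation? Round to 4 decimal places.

0.0686

The responsibility of component k is w_k f_k(x) divided by Σ_j w_j f_j(x).
Component likelihoods at x = 9:
  L_1 = 0.21·(1−0.21)^8 = 0.21·0.151711 = 0.0318593
  L_2 = 0.49·(1−0.49)^8 = 0.49·0.00457679 = 0.00224263
  L_3 = 0.68·(1−0.68)^8 = 0.68·0.000109951 = 7.47668e-05
Weight by the priors:
  w_1·L_1 = 0.43 × 0.0318593 = 0.0136995
  w_2·L_2 = 0.45 × 0.00224263 = 0.00100918
  w_3·L_3 = 0.12 × 7.47668e-05 = 8.97201e-06
Marginal: 0.0136995 + 0.00100918 + 8.97201e-06 = 0.0147176
So the posterior for Segment 2 is 0.00100918 / 0.0147176 ≈ 0.0686.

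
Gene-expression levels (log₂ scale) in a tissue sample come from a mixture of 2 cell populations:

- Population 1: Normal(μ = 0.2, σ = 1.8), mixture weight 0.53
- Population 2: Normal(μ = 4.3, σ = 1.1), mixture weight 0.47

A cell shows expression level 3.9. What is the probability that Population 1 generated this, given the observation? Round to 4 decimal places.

0.0817

P(component k | x) = P(Z=k)·f_k(x) / marginal(x), where marginal(x) = Σ_j P(Z=j)·f_j(x).
Evaluate each component's likelihood at the observed value:
  f_1 = 0.0267993
  f_2 = 0.339472
Weight by the priors:
  P(Z=1)·f_1 = 0.53 × 0.0267993 = 0.0142036
  P(Z=2)·f_2 = 0.47 × 0.339472 = 0.159552
Normaliser: 0.0142036 + 0.159552 = 0.173755
So the posterior for Population 1 is 0.0142036 / 0.173755 ≈ 0.0817.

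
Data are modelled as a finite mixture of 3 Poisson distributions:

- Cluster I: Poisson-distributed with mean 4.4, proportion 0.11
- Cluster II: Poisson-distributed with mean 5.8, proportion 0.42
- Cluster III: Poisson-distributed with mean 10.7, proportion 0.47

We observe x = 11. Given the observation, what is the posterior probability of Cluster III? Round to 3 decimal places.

Apply Bayes' rule: the posterior for each component is proportional to its prior times its likelihood at x.
Component likelihoods at x = 11:
  L_I = e^(−4.4)·4.4^11/11! = 0.00368068
  L_II = e^(−5.8)·5.8^11/11! = 0.0189515
  L_III = e^(−10.7)·10.7^11/11! = 0.118882
Weight by the priors:
  π_I·L_I = 0.11 × 0.00368068 = 0.000404875
  π_II·L_II = 0.42 × 0.0189515 = 0.00795964
  π_III·L_III = 0.47 × 0.118882 = 0.0558744
Denominator: 0.000404875 + 0.00795964 + 0.0558744 = 0.0642389
So the posterior for Cluster III is 0.0558744 / 0.0642389 ≈ 0.870.

0.870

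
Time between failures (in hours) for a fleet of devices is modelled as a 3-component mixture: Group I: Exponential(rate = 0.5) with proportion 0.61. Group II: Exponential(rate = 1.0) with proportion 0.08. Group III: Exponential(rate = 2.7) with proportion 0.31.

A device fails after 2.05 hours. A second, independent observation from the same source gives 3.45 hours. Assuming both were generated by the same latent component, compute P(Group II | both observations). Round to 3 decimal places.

P(component k | x) = w_k·f_k(x) / marginal(x), where marginal(x) = Σ_j w_j·f_j(x).
Since both observations come from the same component, the likelihood for component k is f_k(x₁)·f_k(x₂).
  L_I = [0.5·e^(−0.5·2.05) = 0.5·e^(−1.0250) = 0.179398] × [0.0890865] = 0.015982
  L_II = [1.0·e^(−1.0·2.05) = 1.0·e^(−2.0500) = 0.128735] × [0.0317456] = 0.00408677
  L_III = [2.7·e^(−2.7·2.05) = 2.7·e^(−5.5350) = 0.0106548] × [0.00024317] = 2.59092e-06
Unnormalised posteriors:
  w_I·L_I = 0.61 × 0.015982 = 0.009749
  w_II·L_II = 0.08 × 0.00408677 = 0.000326942
  w_III·L_III = 0.31 × 2.59092e-06 = 8.03186e-07
Normaliser: 0.009749 + 0.000326942 + 8.03186e-07 = 0.0100767
So the posterior for Group II is 0.000326942 / 0.0100767 ≈ 0.032.

0.032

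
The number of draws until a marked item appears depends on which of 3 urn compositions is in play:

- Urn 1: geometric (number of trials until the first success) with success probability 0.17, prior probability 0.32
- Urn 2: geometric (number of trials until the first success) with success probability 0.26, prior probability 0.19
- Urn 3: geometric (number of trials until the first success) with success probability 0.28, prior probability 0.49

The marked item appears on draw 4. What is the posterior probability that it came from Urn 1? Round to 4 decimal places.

0.3040

Apply Bayes' rule: the posterior for each component is proportional to its prior times its likelihood at x.
Component likelihoods at x = 4:
  L_1 = 0.17·(1−0.17)^3 = 0.17·0.571787 = 0.0972038
  L_2 = 0.26·(1−0.26)^3 = 0.26·0.405224 = 0.105358
  L_3 = 0.28·(1−0.28)^3 = 0.28·0.373248 = 0.104509
Unnormalised posteriors:
  π_1·L_1 = 0.32 × 0.0972038 = 0.0311052
  π_2·L_2 = 0.19 × 0.105358 = 0.0200181
  π_3·L_3 = 0.49 × 0.104509 = 0.0512096
Normaliser: 0.0311052 + 0.0200181 + 0.0512096 = 0.102333
So the posterior for Urn 1 is 0.0311052 / 0.102333 ≈ 0.3040.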